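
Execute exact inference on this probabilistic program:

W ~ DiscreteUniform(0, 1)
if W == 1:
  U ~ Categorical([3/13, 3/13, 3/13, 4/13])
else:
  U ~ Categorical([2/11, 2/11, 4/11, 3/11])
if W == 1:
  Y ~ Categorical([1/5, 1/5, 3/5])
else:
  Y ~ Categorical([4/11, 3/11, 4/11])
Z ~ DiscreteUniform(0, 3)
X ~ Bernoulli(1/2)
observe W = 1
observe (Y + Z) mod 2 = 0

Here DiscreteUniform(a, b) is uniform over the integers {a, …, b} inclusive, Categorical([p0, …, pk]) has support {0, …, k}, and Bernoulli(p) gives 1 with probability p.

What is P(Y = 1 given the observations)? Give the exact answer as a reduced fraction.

P(Y = 1 | obs) = 1/5

Enumerate traces; 48 have nonzero weight after conditioning:
  (W=1, U=0, Y=0, Z=0, X=0) weight 3/1040
  (W=1, U=0, Y=0, Z=0, X=1) weight 3/1040
  (W=1, U=0, Y=0, Z=2, X=0) weight 3/1040
  (W=1, U=0, Y=0, Z=2, X=1) weight 3/1040
  (W=1, U=0, Y=1, Z=1, X=0) weight 3/1040
  (W=1, U=0, Y=1, Z=1, X=1) weight 3/1040
  (W=1, U=0, Y=1, Z=3, X=0) weight 3/1040
  (W=1, U=0, Y=1, Z=3, X=1) weight 3/1040
  (W=1, U=0, Y=2, Z=0, X=0) weight 9/1040
  … 39 more
Group by Y:
  weight(Y=0) = 1/20
  weight(Y=1) = 1/20
  weight(Y=2) = 3/20
Total weight = 1/20 + 1/20 + 3/20 = 1/4
P(Y=0 | obs) = 1/20 / 1/4 = 1/5
P(Y=1 | obs) = 1/20 / 1/4 = 1/5
P(Y=2 | obs) = 3/20 / 1/4 = 3/5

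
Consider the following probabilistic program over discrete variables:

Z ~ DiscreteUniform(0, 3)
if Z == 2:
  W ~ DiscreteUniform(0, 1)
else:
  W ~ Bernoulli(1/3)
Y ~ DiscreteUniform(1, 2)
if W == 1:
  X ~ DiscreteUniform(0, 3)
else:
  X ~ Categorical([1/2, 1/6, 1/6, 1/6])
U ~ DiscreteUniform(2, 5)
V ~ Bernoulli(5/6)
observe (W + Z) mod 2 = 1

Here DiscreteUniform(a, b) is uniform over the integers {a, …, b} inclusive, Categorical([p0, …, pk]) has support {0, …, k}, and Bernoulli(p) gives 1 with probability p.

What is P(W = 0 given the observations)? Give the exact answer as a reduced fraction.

Enumerate traces; 256 have nonzero weight after conditioning:
  (Z=0, W=1, Y=1, X=0, U=2, V=0) weight 1/2304
  (Z=0, W=1, Y=1, X=0, U=2, V=1) weight 5/2304
  (Z=0, W=1, Y=1, X=0, U=3, V=0) weight 1/2304
  (Z=0, W=1, Y=1, X=0, U=3, V=1) weight 5/2304
  (Z=0, W=1, Y=1, X=0, U=4, V=0) weight 1/2304
  (Z=0, W=1, Y=1, X=0, U=4, V=1) weight 5/2304
  (Z=0, W=1, Y=1, X=0, U=5, V=0) weight 1/2304
  (Z=0, W=1, Y=1, X=0, U=5, V=1) weight 5/2304
  (Z=1, W=0, Y=1, X=0, U=2, V=0) weight 1/576
  … 247 more
Group by W:
  weight(W=0) = 1/3
  weight(W=1) = 5/24
Total weight = 1/3 + 5/24 = 13/24
P(W=0 | obs) = 1/3 / 13/24 = 8/13
P(W=1 | obs) = 5/24 / 13/24 = 5/13

P(W = 0 | obs) = 8/13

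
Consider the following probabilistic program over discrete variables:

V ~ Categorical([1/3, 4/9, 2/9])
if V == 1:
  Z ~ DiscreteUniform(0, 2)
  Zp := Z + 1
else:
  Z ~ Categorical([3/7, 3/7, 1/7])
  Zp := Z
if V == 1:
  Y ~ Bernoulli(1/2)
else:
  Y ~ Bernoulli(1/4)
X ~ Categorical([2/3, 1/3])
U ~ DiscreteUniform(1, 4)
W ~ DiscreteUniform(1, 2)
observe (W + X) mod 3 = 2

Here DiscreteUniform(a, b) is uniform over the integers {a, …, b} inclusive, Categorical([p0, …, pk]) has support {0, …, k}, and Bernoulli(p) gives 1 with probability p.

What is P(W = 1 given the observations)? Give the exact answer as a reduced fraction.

Enumerate traces; 144 have nonzero weight after conditioning:
  (V=0, Z=0, Y=0, X=0, U=1, W=2) weight 1/112
  (V=0, Z=0, Y=0, X=0, U=2, W=2) weight 1/112
  (V=0, Z=0, Y=0, X=0, U=3, W=2) weight 1/112
  (V=0, Z=0, Y=0, X=0, U=4, W=2) weight 1/112
  (V=0, Z=0, Y=0, X=1, U=1, W=1) weight 1/224
  (V=0, Z=0, Y=0, X=1, U=2, W=1) weight 1/224
  (V=0, Z=0, Y=0, X=1, U=3, W=1) weight 1/224
  (V=0, Z=0, Y=0, X=1, U=4, W=1) weight 1/224
  … 136 more
Group by W:
  weight(W=1) = 1/6
  weight(W=2) = 1/3
Total weight = 1/6 + 1/3 = 1/2
P(W=1 | obs) = 1/6 / 1/2 = 1/3
P(W=2 | obs) = 1/3 / 1/2 = 2/3

P(W = 1 | obs) = 1/3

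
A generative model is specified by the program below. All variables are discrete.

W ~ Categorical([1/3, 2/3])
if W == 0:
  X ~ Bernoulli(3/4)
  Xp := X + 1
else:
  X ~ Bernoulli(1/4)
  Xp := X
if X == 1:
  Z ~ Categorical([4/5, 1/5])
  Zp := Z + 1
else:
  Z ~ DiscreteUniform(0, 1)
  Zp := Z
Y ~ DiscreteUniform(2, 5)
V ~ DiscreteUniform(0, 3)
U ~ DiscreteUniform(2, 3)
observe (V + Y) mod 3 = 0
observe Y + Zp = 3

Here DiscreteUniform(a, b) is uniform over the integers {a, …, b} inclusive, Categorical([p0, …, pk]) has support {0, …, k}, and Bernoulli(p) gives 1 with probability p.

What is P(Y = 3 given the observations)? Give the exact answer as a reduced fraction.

P(Y = 3 | obs) = 14/29

Enumerate traces; 16 have nonzero weight after conditioning:
  (W=0, X=0, Z=0, Y=3, V=0, U=2) weight 1/768
  (W=0, X=0, Z=0, Y=3, V=0, U=3) weight 1/768
  (W=0, X=0, Z=0, Y=3, V=3, U=2) weight 1/768
  (W=0, X=0, Z=0, Y=3, V=3, U=3) weight 1/768
  (W=0, X=0, Z=1, Y=2, V=1, U=2) weight 1/768
  (W=0, X=0, Z=1, Y=2, V=1, U=3) weight 1/768
  (W=0, X=1, Z=0, Y=2, V=1, U=2) weight 1/160
  (W=0, X=1, Z=0, Y=2, V=1, U=3) weight 1/160
  … 8 more
Group by Y:
  weight(Y=2) = 5/128
  weight(Y=3) = 7/192
Total weight = 5/128 + 7/192 = 29/384
P(Y=2 | obs) = 5/128 / 29/384 = 15/29
P(Y=3 | obs) = 7/192 / 29/384 = 14/29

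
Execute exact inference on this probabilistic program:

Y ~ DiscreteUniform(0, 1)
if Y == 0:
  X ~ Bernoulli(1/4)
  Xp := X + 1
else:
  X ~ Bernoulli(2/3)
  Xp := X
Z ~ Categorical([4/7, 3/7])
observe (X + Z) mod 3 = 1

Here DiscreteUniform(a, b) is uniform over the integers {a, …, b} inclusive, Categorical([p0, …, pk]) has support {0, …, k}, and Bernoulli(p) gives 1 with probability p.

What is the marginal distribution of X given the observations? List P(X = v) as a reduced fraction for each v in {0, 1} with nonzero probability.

Enumerate traces; 4 have nonzero weight after conditioning:
  (Y=0, X=0, Z=1) weight 9/56
  (Y=0, X=1, Z=0) weight 1/14
  (Y=1, X=0, Z=1) weight 1/14
  (Y=1, X=1, Z=0) weight 4/21
Group by X:
  weight(X=0) = 13/56
  weight(X=1) = 11/42
Total weight = 13/56 + 11/42 = 83/168
P(X=0 | obs) = 13/56 / 83/168 = 39/83
P(X=1 | obs) = 11/42 / 83/168 = 44/83

P(X=0) = 39/83, P(X=1) = 44/83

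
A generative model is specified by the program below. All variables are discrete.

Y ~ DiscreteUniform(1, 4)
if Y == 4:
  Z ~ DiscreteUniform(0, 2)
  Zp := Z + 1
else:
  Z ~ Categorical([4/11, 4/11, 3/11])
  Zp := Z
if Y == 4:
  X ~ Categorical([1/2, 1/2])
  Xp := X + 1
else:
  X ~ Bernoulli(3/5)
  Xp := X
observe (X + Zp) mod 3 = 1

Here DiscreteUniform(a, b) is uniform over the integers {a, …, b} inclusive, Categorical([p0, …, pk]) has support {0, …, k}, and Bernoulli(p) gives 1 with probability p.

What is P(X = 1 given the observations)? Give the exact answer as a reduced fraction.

Enumerate traces; 8 have nonzero weight after conditioning:
  (Y=1, Z=0, X=1) weight 3/55
  (Y=1, Z=1, X=0) weight 2/55
  (Y=2, Z=0, X=1) weight 3/55
  (Y=2, Z=1, X=0) weight 2/55
  (Y=3, Z=0, X=1) weight 3/55
  (Y=3, Z=1, X=0) weight 2/55
  (Y=4, Z=0, X=0) weight 1/24
  (Y=4, Z=2, X=1) weight 1/24
Group by X:
  weight(X=0) = 199/1320
  weight(X=1) = 271/1320
Total weight = 199/1320 + 271/1320 = 47/132
P(X=0 | obs) = 199/1320 / 47/132 = 199/470
P(X=1 | obs) = 271/1320 / 47/132 = 271/470

P(X = 1 | obs) = 271/470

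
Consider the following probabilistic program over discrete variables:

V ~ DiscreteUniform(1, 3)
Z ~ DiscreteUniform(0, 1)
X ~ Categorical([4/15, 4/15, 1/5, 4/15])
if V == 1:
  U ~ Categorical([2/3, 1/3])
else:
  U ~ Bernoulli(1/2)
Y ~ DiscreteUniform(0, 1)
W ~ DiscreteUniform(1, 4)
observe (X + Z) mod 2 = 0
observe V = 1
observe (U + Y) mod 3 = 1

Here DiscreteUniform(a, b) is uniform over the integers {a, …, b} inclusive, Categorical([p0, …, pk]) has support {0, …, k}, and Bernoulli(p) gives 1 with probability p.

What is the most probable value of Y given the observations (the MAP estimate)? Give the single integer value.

Enumerate traces; 32 have nonzero weight after conditioning:
  (V=1, Z=0, X=0, U=0, Y=1, W=1) weight 1/270
  (V=1, Z=0, X=0, U=0, Y=1, W=2) weight 1/270
  (V=1, Z=0, X=0, U=0, Y=1, W=3) weight 1/270
  (V=1, Z=0, X=0, U=0, Y=1, W=4) weight 1/270
  (V=1, Z=0, X=0, U=1, Y=0, W=1) weight 1/540
  (V=1, Z=0, X=0, U=1, Y=0, W=2) weight 1/540
  (V=1, Z=0, X=0, U=1, Y=0, W=3) weight 1/540
  (V=1, Z=0, X=0, U=1, Y=0, W=4) weight 1/540
  … 24 more
Group by Y:
  weight(Y=0) = 1/36
  weight(Y=1) = 1/18
Total weight = 1/36 + 1/18 = 1/12
P(Y=0 | obs) = 1/36 / 1/12 = 1/3
P(Y=1 | obs) = 1/18 / 1/12 = 2/3
argmax = 1

argmax_v P(Y = v | obs) = 1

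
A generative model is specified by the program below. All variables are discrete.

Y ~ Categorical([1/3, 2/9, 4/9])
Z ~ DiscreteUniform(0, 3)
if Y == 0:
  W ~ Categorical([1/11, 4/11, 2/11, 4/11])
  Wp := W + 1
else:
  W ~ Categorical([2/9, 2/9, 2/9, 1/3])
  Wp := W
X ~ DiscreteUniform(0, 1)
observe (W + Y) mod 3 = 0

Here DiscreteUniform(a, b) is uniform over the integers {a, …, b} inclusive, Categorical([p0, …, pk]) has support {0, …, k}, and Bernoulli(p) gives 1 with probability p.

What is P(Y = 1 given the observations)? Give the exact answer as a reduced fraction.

P(Y = 1 | obs) = 44/267

Enumerate traces; 32 have nonzero weight after conditioning:
  (Y=0, Z=0, W=0, X=0) weight 1/264
  (Y=0, Z=0, W=0, X=1) weight 1/264
  (Y=0, Z=0, W=3, X=0) weight 1/66
  (Y=0, Z=0, W=3, X=1) weight 1/66
  (Y=0, Z=1, W=0, X=0) weight 1/264
  (Y=0, Z=1, W=0, X=1) weight 1/264
  (Y=0, Z=1, W=3, X=0) weight 1/66
  (Y=0, Z=1, W=3, X=1) weight 1/66
  (Y=1, Z=0, W=2, X=0) weight 1/162
  (Y=2, Z=0, W=1, X=0) weight 1/81
  … 22 more
Group by Y:
  weight(Y=0) = 5/33
  weight(Y=1) = 4/81
  weight(Y=2) = 8/81
Total weight = 5/33 + 4/81 + 8/81 = 89/297
P(Y=0 | obs) = 5/33 / 89/297 = 45/89
P(Y=1 | obs) = 4/81 / 89/297 = 44/267
P(Y=2 | obs) = 8/81 / 89/297 = 88/267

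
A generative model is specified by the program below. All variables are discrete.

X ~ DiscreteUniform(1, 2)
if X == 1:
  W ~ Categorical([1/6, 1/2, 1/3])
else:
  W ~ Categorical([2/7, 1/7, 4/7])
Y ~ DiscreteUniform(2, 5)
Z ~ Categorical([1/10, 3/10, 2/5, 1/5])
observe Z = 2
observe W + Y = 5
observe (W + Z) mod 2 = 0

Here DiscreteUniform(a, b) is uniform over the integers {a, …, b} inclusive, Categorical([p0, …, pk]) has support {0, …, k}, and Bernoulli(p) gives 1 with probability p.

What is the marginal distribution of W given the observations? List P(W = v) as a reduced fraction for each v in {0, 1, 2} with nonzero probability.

P(W=0) = 1/3, P(W=2) = 2/3

Enumerate traces; 4 have nonzero weight after conditioning:
  (X=1, W=0, Y=5, Z=2) weight 1/120
  (X=1, W=2, Y=3, Z=2) weight 1/60
  (X=2, W=0, Y=5, Z=2) weight 1/70
  (X=2, W=2, Y=3, Z=2) weight 1/35
Group by W:
  weight(W=0) = 19/840
  weight(W=2) = 19/420
Total weight = 19/840 + 19/420 = 19/280
P(W=0 | obs) = 19/840 / 19/280 = 1/3
P(W=2 | obs) = 19/420 / 19/280 = 2/3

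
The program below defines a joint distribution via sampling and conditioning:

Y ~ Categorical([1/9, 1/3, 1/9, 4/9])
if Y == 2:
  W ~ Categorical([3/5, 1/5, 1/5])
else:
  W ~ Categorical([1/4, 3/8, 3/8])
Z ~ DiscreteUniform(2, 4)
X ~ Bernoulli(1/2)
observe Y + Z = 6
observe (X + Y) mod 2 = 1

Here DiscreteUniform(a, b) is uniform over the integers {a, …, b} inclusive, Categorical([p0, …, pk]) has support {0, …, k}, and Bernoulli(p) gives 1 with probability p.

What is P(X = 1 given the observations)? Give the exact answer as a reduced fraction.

Enumerate traces; 6 have nonzero weight after conditioning:
  (Y=2, W=0, Z=4, X=1) weight 1/90
  (Y=2, W=1, Z=4, X=1) weight 1/270
  (Y=2, W=2, Z=4, X=1) weight 1/270
  (Y=3, W=0, Z=3, X=0) weight 1/54
  (Y=3, W=1, Z=3, X=0) weight 1/36
  (Y=3, W=2, Z=3, X=0) weight 1/36
Group by X:
  weight(X=0) = 2/27
  weight(X=1) = 1/54
Total weight = 2/27 + 1/54 = 5/54
P(X=0 | obs) = 2/27 / 5/54 = 4/5
P(X=1 | obs) = 1/54 / 5/54 = 1/5

P(X = 1 | obs) = 1/5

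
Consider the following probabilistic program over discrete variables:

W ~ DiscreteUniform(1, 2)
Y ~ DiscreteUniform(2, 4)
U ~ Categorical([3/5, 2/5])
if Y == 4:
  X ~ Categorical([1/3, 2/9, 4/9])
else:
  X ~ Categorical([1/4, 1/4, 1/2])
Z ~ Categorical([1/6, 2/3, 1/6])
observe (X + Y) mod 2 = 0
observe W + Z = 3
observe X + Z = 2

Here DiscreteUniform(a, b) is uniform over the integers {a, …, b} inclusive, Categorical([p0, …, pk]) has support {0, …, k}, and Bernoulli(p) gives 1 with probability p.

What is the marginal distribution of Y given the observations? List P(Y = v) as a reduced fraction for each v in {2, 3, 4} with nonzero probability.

P(Y=2) = 3/19, P(Y=3) = 12/19, P(Y=4) = 4/19

Enumerate traces; 6 have nonzero weight after conditioning:
  (W=1, Y=2, U=0, X=0, Z=2) weight 1/240
  (W=1, Y=2, U=1, X=0, Z=2) weight 1/360
  (W=1, Y=4, U=0, X=0, Z=2) weight 1/180
  (W=1, Y=4, U=1, X=0, Z=2) weight 1/270
  (W=2, Y=3, U=0, X=1, Z=1) weight 1/60
  (W=2, Y=3, U=1, X=1, Z=1) weight 1/90
Group by Y:
  weight(Y=2) = 1/144
  weight(Y=3) = 1/36
  weight(Y=4) = 1/108
Total weight = 1/144 + 1/36 + 1/108 = 19/432
P(Y=2 | obs) = 1/144 / 19/432 = 3/19
P(Y=3 | obs) = 1/36 / 19/432 = 12/19
P(Y=4 | obs) = 1/108 / 19/432 = 4/19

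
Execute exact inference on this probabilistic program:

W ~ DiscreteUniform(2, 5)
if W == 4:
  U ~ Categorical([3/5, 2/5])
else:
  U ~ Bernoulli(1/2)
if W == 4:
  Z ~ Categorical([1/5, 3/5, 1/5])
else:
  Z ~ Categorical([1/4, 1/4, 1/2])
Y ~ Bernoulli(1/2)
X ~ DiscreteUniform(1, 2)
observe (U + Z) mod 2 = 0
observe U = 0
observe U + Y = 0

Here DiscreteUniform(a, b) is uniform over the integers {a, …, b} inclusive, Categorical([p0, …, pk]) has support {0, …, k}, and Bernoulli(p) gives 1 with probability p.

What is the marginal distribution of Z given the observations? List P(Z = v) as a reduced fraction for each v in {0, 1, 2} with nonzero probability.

Enumerate traces; 16 have nonzero weight after conditioning:
  (W=2, U=0, Z=0, Y=0, X=1) weight 1/128
  (W=2, U=0, Z=0, Y=0, X=2) weight 1/128
  (W=2, U=0, Z=2, Y=0, X=1) weight 1/64
  (W=2, U=0, Z=2, Y=0, X=2) weight 1/64
  (W=3, U=0, Z=0, Y=0, X=1) weight 1/128
  (W=3, U=0, Z=0, Y=0, X=2) weight 1/128
  (W=3, U=0, Z=2, Y=0, X=1) weight 1/64
  (W=3, U=0, Z=2, Y=0, X=2) weight 1/64
  … 8 more
Group by Z:
  weight(Z=0) = 99/1600
  weight(Z=2) = 87/800
Total weight = 99/1600 + 87/800 = 273/1600
P(Z=0 | obs) = 99/1600 / 273/1600 = 33/91
P(Z=2 | obs) = 87/800 / 273/1600 = 58/91

P(Z=0) = 33/91, P(Z=2) = 58/91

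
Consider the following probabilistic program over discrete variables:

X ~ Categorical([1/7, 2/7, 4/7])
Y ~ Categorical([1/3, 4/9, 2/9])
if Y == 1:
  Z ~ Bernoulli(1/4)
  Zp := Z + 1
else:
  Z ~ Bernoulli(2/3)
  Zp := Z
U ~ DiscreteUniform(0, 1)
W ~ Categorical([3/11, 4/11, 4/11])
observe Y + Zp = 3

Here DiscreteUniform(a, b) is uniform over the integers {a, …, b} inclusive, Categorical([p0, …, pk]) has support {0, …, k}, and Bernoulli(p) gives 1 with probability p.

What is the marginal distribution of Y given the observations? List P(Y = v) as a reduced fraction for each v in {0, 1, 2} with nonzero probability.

Enumerate traces; 36 have nonzero weight after conditioning:
  (X=0, Y=1, Z=1, U=0, W=0) weight 1/462
  (X=0, Y=1, Z=1, U=0, W=1) weight 2/693
  (X=0, Y=1, Z=1, U=0, W=2) weight 2/693
  (X=0, Y=1, Z=1, U=1, W=0) weight 1/462
  (X=0, Y=1, Z=1, U=1, W=1) weight 2/693
  (X=0, Y=1, Z=1, U=1, W=2) weight 2/693
  (X=0, Y=2, Z=1, U=0, W=0) weight 2/693
  (X=0, Y=2, Z=1, U=0, W=1) weight 8/2079
  … 28 more
Group by Y:
  weight(Y=1) = 1/9
  weight(Y=2) = 4/27
Total weight = 1/9 + 4/27 = 7/27
P(Y=1 | obs) = 1/9 / 7/27 = 3/7
P(Y=2 | obs) = 4/27 / 7/27 = 4/7

P(Y=1) = 3/7, P(Y=2) = 4/7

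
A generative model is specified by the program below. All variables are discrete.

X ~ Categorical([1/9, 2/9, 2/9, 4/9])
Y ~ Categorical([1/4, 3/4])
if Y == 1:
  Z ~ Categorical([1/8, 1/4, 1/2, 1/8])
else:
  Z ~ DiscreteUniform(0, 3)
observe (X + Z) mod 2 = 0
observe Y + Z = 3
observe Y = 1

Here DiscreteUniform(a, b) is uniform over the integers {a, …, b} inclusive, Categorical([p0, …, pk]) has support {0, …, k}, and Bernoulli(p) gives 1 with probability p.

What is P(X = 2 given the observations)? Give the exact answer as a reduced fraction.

P(X = 2 | obs) = 2/3

Enumerate traces; 2 have nonzero weight after conditioning:
  (X=0, Y=1, Z=2) weight 1/24
  (X=2, Y=1, Z=2) weight 1/12
Group by X:
  weight(X=0) = 1/24
  weight(X=2) = 1/12
Total weight = 1/24 + 1/12 = 1/8
P(X=0 | obs) = 1/24 / 1/8 = 1/3
P(X=2 | obs) = 1/12 / 1/8 = 2/3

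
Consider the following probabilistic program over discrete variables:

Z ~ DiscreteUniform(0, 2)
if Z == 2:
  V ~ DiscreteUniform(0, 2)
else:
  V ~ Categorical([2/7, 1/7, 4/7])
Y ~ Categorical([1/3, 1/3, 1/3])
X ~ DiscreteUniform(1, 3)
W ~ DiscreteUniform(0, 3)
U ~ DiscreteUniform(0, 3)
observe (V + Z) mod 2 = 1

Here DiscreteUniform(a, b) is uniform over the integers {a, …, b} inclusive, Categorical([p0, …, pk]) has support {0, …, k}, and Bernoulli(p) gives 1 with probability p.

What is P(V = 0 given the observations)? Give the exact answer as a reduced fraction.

Enumerate traces; 576 have nonzero weight after conditioning:
  (Z=0, V=1, Y=0, X=1, W=0, U=0) weight 1/3024
  (Z=0, V=1, Y=0, X=1, W=0, U=1) weight 1/3024
  (Z=0, V=1, Y=0, X=1, W=0, U=2) weight 1/3024
  (Z=0, V=1, Y=0, X=1, W=0, U=3) weight 1/3024
  (Z=0, V=1, Y=0, X=1, W=1, U=0) weight 1/3024
  (Z=0, V=1, Y=0, X=1, W=1, U=1) weight 1/3024
  (Z=0, V=1, Y=0, X=1, W=1, U=2) weight 1/3024
  (Z=0, V=1, Y=0, X=1, W=1, U=3) weight 1/3024
  (Z=1, V=0, Y=0, X=1, W=0, U=0) weight 1/1512
  (Z=1, V=2, Y=0, X=1, W=0, U=0) weight 1/756
  … 566 more
Group by V:
  weight(V=0) = 2/21
  weight(V=1) = 10/63
  weight(V=2) = 4/21
Total weight = 2/21 + 10/63 + 4/21 = 4/9
P(V=0 | obs) = 2/21 / 4/9 = 3/14
P(V=1 | obs) = 10/63 / 4/9 = 5/14
P(V=2 | obs) = 4/21 / 4/9 = 3/7

P(V = 0 | obs) = 3/14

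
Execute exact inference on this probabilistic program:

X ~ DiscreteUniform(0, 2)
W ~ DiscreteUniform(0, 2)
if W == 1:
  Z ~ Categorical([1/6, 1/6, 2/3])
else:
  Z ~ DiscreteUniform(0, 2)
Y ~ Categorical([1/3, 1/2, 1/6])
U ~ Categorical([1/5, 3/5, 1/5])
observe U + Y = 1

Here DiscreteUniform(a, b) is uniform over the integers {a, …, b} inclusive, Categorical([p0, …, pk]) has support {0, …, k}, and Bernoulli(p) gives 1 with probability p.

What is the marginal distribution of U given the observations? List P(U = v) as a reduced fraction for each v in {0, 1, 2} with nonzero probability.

P(U=0) = 1/3, P(U=1) = 2/3

Enumerate traces; 54 have nonzero weight after conditioning:
  (X=0, W=0, Z=0, Y=0, U=1) weight 1/135
  (X=0, W=0, Z=0, Y=1, U=0) weight 1/270
  (X=0, W=0, Z=1, Y=0, U=1) weight 1/135
  (X=0, W=0, Z=1, Y=1, U=0) weight 1/270
  (X=0, W=0, Z=2, Y=0, U=1) weight 1/135
  (X=0, W=0, Z=2, Y=1, U=0) weight 1/270
  (X=0, W=1, Z=0, Y=0, U=1) weight 1/270
  (X=0, W=1, Z=0, Y=1, U=0) weight 1/540
  … 46 more
Group by U:
  weight(U=0) = 1/10
  weight(U=1) = 1/5
Total weight = 1/10 + 1/5 = 3/10
P(U=0 | obs) = 1/10 / 3/10 = 1/3
P(U=1 | obs) = 1/5 / 3/10 = 2/3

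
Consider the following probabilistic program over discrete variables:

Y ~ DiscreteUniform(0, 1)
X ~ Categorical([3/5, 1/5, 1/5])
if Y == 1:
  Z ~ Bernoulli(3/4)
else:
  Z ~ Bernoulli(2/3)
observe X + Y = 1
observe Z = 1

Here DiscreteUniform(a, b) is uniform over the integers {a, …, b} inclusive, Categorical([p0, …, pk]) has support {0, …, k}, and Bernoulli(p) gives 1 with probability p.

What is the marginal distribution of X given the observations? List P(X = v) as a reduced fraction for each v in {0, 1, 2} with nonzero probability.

Enumerate traces; 2 have nonzero weight after conditioning:
  (Y=0, X=1, Z=1) weight 1/15
  (Y=1, X=0, Z=1) weight 9/40
Group by X:
  weight(X=0) = 9/40
  weight(X=1) = 1/15
Total weight = 9/40 + 1/15 = 7/24
P(X=0 | obs) = 9/40 / 7/24 = 27/35
P(X=1 | obs) = 1/15 / 7/24 = 8/35

P(X=0) = 27/35, P(X=1) = 8/35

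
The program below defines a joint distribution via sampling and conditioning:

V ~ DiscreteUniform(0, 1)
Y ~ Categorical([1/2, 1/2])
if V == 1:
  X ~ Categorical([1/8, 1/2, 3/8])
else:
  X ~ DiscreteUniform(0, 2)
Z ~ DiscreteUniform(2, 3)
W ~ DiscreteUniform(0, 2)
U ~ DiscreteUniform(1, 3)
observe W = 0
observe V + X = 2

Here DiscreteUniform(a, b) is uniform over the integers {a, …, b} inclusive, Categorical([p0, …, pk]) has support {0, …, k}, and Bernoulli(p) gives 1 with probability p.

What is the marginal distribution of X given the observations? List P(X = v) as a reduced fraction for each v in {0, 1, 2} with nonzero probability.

Enumerate traces; 24 have nonzero weight after conditioning:
  (V=0, Y=0, X=2, Z=2, W=0, U=1) weight 1/216
  (V=0, Y=0, X=2, Z=2, W=0, U=2) weight 1/216
  (V=0, Y=0, X=2, Z=2, W=0, U=3) weight 1/216
  (V=0, Y=0, X=2, Z=3, W=0, U=1) weight 1/216
  (V=0, Y=0, X=2, Z=3, W=0, U=2) weight 1/216
  (V=0, Y=0, X=2, Z=3, W=0, U=3) weight 1/216
  (V=0, Y=1, X=2, Z=2, W=0, U=1) weight 1/216
  (V=0, Y=1, X=2, Z=2, W=0, U=2) weight 1/216
  (V=1, Y=0, X=1, Z=2, W=0, U=1) weight 1/144
  … 15 more
Group by X:
  weight(X=1) = 1/12
  weight(X=2) = 1/18
Total weight = 1/12 + 1/18 = 5/36
P(X=1 | obs) = 1/12 / 5/36 = 3/5
P(X=2 | obs) = 1/18 / 5/36 = 2/5

P(X=1) = 3/5, P(X=2) = 2/5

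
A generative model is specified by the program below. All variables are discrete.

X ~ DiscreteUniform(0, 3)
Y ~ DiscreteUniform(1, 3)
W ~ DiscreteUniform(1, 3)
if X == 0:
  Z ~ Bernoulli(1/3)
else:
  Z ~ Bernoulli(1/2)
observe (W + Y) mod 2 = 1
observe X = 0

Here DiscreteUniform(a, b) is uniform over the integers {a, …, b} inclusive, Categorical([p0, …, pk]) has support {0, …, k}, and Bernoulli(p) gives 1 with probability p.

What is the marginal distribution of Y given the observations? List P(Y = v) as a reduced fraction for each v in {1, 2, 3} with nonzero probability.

P(Y=1) = 1/4, P(Y=2) = 1/2, P(Y=3) = 1/4

Enumerate traces; 8 have nonzero weight after conditioning:
  (X=0, Y=1, W=2, Z=0) weight 1/54
  (X=0, Y=1, W=2, Z=1) weight 1/108
  (X=0, Y=2, W=1, Z=0) weight 1/54
  (X=0, Y=2, W=1, Z=1) weight 1/108
  (X=0, Y=2, W=3, Z=0) weight 1/54
  (X=0, Y=2, W=3, Z=1) weight 1/108
  (X=0, Y=3, W=2, Z=0) weight 1/54
  (X=0, Y=3, W=2, Z=1) weight 1/108
Group by Y:
  weight(Y=1) = 1/36
  weight(Y=2) = 1/18
  weight(Y=3) = 1/36
Total weight = 1/36 + 1/18 + 1/36 = 1/9
P(Y=1 | obs) = 1/36 / 1/9 = 1/4
P(Y=2 | obs) = 1/18 / 1/9 = 1/2
P(Y=3 | obs) = 1/36 / 1/9 = 1/4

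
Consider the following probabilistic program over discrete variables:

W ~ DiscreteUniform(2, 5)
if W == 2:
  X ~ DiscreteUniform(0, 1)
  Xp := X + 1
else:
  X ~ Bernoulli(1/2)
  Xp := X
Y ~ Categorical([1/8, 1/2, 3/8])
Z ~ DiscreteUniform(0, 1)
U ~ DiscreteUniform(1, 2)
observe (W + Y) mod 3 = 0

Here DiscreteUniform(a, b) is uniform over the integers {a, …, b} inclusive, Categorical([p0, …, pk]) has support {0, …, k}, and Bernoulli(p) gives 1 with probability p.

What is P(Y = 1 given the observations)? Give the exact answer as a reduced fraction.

P(Y = 1 | obs) = 2/3

Enumerate traces; 32 have nonzero weight after conditioning:
  (W=2, X=0, Y=1, Z=0, U=1) weight 1/64
  (W=2, X=0, Y=1, Z=0, U=2) weight 1/64
  (W=2, X=0, Y=1, Z=1, U=1) weight 1/64
  (W=2, X=0, Y=1, Z=1, U=2) weight 1/64
  (W=2, X=1, Y=1, Z=0, U=1) weight 1/64
  (W=2, X=1, Y=1, Z=0, U=2) weight 1/64
  (W=2, X=1, Y=1, Z=1, U=1) weight 1/64
  (W=2, X=1, Y=1, Z=1, U=2) weight 1/64
  (W=3, X=0, Y=0, Z=0, U=1) weight 1/256
  (W=4, X=0, Y=2, Z=0, U=1) weight 3/256
  … 22 more
Group by Y:
  weight(Y=0) = 1/32
  weight(Y=1) = 1/4
  weight(Y=2) = 3/32
Total weight = 1/32 + 1/4 + 3/32 = 3/8
P(Y=0 | obs) = 1/32 / 3/8 = 1/12
P(Y=1 | obs) = 1/4 / 3/8 = 2/3
P(Y=2 | obs) = 3/32 / 3/8 = 1/4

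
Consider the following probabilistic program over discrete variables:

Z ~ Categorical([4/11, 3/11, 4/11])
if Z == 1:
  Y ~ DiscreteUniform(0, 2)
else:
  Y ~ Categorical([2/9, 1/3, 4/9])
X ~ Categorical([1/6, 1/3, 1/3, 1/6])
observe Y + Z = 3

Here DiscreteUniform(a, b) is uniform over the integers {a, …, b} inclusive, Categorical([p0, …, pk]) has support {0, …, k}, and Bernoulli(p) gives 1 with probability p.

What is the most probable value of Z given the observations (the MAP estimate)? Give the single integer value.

Enumerate traces; 8 have nonzero weight after conditioning:
  (Z=1, Y=2, X=0) weight 1/66
  (Z=1, Y=2, X=1) weight 1/33
  (Z=1, Y=2, X=2) weight 1/33
  (Z=1, Y=2, X=3) weight 1/66
  (Z=2, Y=1, X=0) weight 2/99
  (Z=2, Y=1, X=1) weight 4/99
  (Z=2, Y=1, X=2) weight 4/99
  (Z=2, Y=1, X=3) weight 2/99
Group by Z:
  weight(Z=1) = 1/11
  weight(Z=2) = 4/33
Total weight = 1/11 + 4/33 = 7/33
P(Z=1 | obs) = 1/11 / 7/33 = 3/7
P(Z=2 | obs) = 4/33 / 7/33 = 4/7
argmax = 2

argmax_v P(Z = v | obs) = 2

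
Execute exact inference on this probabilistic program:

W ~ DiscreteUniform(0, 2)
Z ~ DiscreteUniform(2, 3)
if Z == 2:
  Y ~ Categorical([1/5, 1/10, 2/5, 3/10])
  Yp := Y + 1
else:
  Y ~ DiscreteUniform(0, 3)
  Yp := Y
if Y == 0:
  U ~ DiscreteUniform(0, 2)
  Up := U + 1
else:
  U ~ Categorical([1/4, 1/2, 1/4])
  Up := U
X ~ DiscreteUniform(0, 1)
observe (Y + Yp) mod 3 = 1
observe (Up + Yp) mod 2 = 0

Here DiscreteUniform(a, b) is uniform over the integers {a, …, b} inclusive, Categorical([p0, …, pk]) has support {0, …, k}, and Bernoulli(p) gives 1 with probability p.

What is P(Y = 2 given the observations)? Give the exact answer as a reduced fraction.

P(Y = 2 | obs) = 15/49

Enumerate traces; 36 have nonzero weight after conditioning:
  (W=0, Z=2, Y=0, U=0, X=0) weight 1/180
  (W=0, Z=2, Y=0, U=0, X=1) weight 1/180
  (W=0, Z=2, Y=0, U=2, X=0) weight 1/180
  (W=0, Z=2, Y=0, U=2, X=1) weight 1/180
  (W=0, Z=2, Y=3, U=0, X=0) weight 1/160
  (W=0, Z=2, Y=3, U=0, X=1) weight 1/160
  (W=0, Z=2, Y=3, U=2, X=0) weight 1/160
  (W=0, Z=2, Y=3, U=2, X=1) weight 1/160
  (W=0, Z=3, Y=2, U=0, X=0) weight 1/192
  … 27 more
Group by Y:
  weight(Y=0) = 1/15
  weight(Y=2) = 1/16
  weight(Y=3) = 3/40
Total weight = 1/15 + 1/16 + 3/40 = 49/240
P(Y=0 | obs) = 1/15 / 49/240 = 16/49
P(Y=2 | obs) = 1/16 / 49/240 = 15/49
P(Y=3 | obs) = 3/40 / 49/240 = 18/49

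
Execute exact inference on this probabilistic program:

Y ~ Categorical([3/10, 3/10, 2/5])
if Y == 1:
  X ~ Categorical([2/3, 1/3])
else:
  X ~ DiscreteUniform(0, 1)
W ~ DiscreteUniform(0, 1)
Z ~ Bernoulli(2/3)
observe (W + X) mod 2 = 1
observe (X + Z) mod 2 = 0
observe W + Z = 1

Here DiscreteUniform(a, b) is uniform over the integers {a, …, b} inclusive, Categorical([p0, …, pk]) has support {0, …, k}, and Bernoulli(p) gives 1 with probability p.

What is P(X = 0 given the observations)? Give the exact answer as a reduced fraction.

Enumerate traces; 6 have nonzero weight after conditioning:
  (Y=0, X=0, W=1, Z=0) weight 1/40
  (Y=0, X=1, W=0, Z=1) weight 1/20
  (Y=1, X=0, W=1, Z=0) weight 1/30
  (Y=1, X=1, W=0, Z=1) weight 1/30
  (Y=2, X=0, W=1, Z=0) weight 1/30
  (Y=2, X=1, W=0, Z=1) weight 1/15
Group by X:
  weight(X=0) = 11/120
  weight(X=1) = 3/20
Total weight = 11/120 + 3/20 = 29/120
P(X=0 | obs) = 11/120 / 29/120 = 11/29
P(X=1 | obs) = 3/20 / 29/120 = 18/29

P(X = 0 | obs) = 11/29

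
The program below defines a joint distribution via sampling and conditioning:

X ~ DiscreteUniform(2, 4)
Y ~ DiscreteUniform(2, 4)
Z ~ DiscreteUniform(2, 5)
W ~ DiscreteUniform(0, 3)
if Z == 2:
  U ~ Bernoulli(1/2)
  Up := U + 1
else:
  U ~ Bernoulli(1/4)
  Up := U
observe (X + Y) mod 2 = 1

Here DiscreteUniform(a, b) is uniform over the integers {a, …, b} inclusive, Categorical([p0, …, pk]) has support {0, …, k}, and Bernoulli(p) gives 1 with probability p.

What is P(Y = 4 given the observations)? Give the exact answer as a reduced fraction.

Enumerate traces; 128 have nonzero weight after conditioning:
  (X=2, Y=3, Z=2, W=0, U=0) weight 1/288
  (X=2, Y=3, Z=2, W=0, U=1) weight 1/288
  (X=2, Y=3, Z=2, W=1, U=0) weight 1/288
  (X=2, Y=3, Z=2, W=1, U=1) weight 1/288
  (X=2, Y=3, Z=2, W=2, U=0) weight 1/288
  (X=2, Y=3, Z=2, W=2, U=1) weight 1/288
  (X=2, Y=3, Z=2, W=3, U=0) weight 1/288
  (X=2, Y=3, Z=2, W=3, U=1) weight 1/288
  (X=3, Y=2, Z=2, W=0, U=0) weight 1/288
  (X=3, Y=4, Z=2, W=0, U=0) weight 1/288
  … 118 more
Group by Y:
  weight(Y=2) = 1/9
  weight(Y=3) = 2/9
  weight(Y=4) = 1/9
Total weight = 1/9 + 2/9 + 1/9 = 4/9
P(Y=2 | obs) = 1/9 / 4/9 = 1/4
P(Y=3 | obs) = 2/9 / 4/9 = 1/2
P(Y=4 | obs) = 1/9 / 4/9 = 1/4

P(Y = 4 | obs) = 1/4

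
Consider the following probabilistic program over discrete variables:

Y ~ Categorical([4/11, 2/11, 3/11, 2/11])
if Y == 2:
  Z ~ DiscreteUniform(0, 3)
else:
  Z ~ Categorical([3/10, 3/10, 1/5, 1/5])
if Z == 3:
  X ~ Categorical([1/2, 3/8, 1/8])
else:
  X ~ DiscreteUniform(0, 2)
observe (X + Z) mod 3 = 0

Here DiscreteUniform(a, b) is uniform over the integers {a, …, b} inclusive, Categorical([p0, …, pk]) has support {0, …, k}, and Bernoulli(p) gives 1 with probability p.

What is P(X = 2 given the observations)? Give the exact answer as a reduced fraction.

P(X = 2 | obs) = 126/487

Enumerate traces; 16 have nonzero weight after conditioning:
  (Y=0, Z=0, X=0) weight 2/55
  (Y=0, Z=1, X=2) weight 2/55
  (Y=0, Z=2, X=1) weight 4/165
  (Y=0, Z=3, X=0) weight 2/55
  (Y=1, Z=0, X=0) weight 1/55
  (Y=1, Z=1, X=2) weight 1/55
  (Y=1, Z=2, X=1) weight 2/165
  (Y=1, Z=3, X=0) weight 1/55
  … 8 more
Group by X:
  weight(X=0) = 89/440
  weight(X=1) = 47/660
  weight(X=2) = 21/220
Total weight = 89/440 + 47/660 + 21/220 = 487/1320
P(X=0 | obs) = 89/440 / 487/1320 = 267/487
P(X=1 | obs) = 47/660 / 487/1320 = 94/487
P(X=2 | obs) = 21/220 / 487/1320 = 126/487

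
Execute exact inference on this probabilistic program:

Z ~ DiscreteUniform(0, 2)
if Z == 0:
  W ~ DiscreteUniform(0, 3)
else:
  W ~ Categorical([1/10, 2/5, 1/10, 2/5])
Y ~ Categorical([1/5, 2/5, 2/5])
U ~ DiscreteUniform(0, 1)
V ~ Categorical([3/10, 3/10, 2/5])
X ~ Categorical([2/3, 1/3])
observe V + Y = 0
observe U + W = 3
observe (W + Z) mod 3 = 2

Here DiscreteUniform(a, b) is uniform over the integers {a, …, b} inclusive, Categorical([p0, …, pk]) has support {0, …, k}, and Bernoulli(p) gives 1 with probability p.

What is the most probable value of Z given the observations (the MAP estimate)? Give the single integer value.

argmax_v P(Z = v | obs) = 2

Enumerate traces; 4 have nonzero weight after conditioning:
  (Z=0, W=2, Y=0, U=1, V=0, X=0) weight 1/600
  (Z=0, W=2, Y=0, U=1, V=0, X=1) weight 1/1200
  (Z=2, W=3, Y=0, U=0, V=0, X=0) weight 1/375
  (Z=2, W=3, Y=0, U=0, V=0, X=1) weight 1/750
Group by Z:
  weight(Z=0) = 1/400
  weight(Z=2) = 1/250
Total weight = 1/400 + 1/250 = 13/2000
P(Z=0 | obs) = 1/400 / 13/2000 = 5/13
P(Z=2 | obs) = 1/250 / 13/2000 = 8/13
argmax = 2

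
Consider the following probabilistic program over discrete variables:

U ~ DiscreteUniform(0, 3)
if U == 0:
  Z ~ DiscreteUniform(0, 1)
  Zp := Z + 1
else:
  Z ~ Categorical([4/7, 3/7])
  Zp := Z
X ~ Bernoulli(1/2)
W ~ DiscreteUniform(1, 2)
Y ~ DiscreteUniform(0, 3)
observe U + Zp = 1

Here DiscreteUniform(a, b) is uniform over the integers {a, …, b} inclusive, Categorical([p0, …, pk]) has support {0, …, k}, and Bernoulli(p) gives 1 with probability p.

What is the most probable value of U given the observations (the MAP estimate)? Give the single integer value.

argmax_v P(U = v | obs) = 1

Enumerate traces; 32 have nonzero weight after conditioning:
  (U=0, Z=0, X=0, W=1, Y=0) weight 1/128
  (U=0, Z=0, X=0, W=1, Y=1) weight 1/128
  (U=0, Z=0, X=0, W=1, Y=2) weight 1/128
  (U=0, Z=0, X=0, W=1, Y=3) weight 1/128
  (U=0, Z=0, X=0, W=2, Y=0) weight 1/128
  (U=0, Z=0, X=0, W=2, Y=1) weight 1/128
  (U=0, Z=0, X=0, W=2, Y=2) weight 1/128
  (U=0, Z=0, X=0, W=2, Y=3) weight 1/128
  (U=1, Z=0, X=0, W=1, Y=0) weight 1/112
  … 23 more
Group by U:
  weight(U=0) = 1/8
  weight(U=1) = 1/7
Total weight = 1/8 + 1/7 = 15/56
P(U=0 | obs) = 1/8 / 15/56 = 7/15
P(U=1 | obs) = 1/7 / 15/56 = 8/15
argmax = 1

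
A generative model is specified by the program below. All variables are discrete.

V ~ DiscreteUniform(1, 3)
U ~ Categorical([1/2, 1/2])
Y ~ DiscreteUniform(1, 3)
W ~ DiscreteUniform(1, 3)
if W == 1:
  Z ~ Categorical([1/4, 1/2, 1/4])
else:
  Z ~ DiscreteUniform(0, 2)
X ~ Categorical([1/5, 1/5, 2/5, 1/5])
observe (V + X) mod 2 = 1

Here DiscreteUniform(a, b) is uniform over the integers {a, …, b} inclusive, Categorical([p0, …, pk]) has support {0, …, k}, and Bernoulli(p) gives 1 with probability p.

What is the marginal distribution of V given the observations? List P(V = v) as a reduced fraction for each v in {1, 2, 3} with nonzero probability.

Enumerate traces; 324 have nonzero weight after conditioning:
  (V=1, U=0, Y=1, W=1, Z=0, X=0) weight 1/1080
  (V=1, U=0, Y=1, W=1, Z=0, X=2) weight 1/540
  (V=1, U=0, Y=1, W=1, Z=1, X=0) weight 1/540
  (V=1, U=0, Y=1, W=1, Z=1, X=2) weight 1/270
  (V=1, U=0, Y=1, W=1, Z=2, X=0) weight 1/1080
  (V=1, U=0, Y=1, W=1, Z=2, X=2) weight 1/540
  (V=1, U=0, Y=1, W=2, Z=0, X=0) weight 1/810
  (V=1, U=0, Y=1, W=2, Z=0, X=2) weight 1/405
  (V=2, U=0, Y=1, W=1, Z=0, X=1) weight 1/1080
  (V=3, U=0, Y=1, W=1, Z=0, X=0) weight 1/1080
  … 314 more
Group by V:
  weight(V=1) = 1/5
  weight(V=2) = 2/15
  weight(V=3) = 1/5
Total weight = 1/5 + 2/15 + 1/5 = 8/15
P(V=1 | obs) = 1/5 / 8/15 = 3/8
P(V=2 | obs) = 2/15 / 8/15 = 1/4
P(V=3 | obs) = 1/5 / 8/15 = 3/8

P(V=1) = 3/8, P(V=2) = 1/4, P(V=3) = 3/8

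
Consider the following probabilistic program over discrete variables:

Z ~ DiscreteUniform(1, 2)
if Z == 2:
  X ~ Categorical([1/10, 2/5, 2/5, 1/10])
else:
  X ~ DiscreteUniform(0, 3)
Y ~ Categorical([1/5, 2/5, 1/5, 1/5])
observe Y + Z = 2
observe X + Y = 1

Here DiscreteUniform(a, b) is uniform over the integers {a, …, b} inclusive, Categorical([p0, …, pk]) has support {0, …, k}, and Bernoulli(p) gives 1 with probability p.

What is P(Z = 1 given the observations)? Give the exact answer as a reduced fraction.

Enumerate traces; 2 have nonzero weight after conditioning:
  (Z=1, X=0, Y=1) weight 1/20
  (Z=2, X=1, Y=0) weight 1/25
Group by Z:
  weight(Z=1) = 1/20
  weight(Z=2) = 1/25
Total weight = 1/20 + 1/25 = 9/100
P(Z=1 | obs) = 1/20 / 9/100 = 5/9
P(Z=2 | obs) = 1/25 / 9/100 = 4/9

P(Z = 1 | obs) = 5/9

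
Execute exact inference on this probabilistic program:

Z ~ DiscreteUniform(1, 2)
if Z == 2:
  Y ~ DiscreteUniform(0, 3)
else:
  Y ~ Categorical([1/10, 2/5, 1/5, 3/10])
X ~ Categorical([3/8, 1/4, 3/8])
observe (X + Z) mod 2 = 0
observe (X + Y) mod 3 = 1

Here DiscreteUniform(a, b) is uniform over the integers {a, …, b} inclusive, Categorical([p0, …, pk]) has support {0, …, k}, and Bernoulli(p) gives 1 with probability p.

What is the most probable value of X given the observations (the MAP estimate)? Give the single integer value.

Enumerate traces; 4 have nonzero weight after conditioning:
  (Z=1, Y=0, X=1) weight 1/80
  (Z=1, Y=3, X=1) weight 3/80
  (Z=2, Y=1, X=0) weight 3/64
  (Z=2, Y=2, X=2) weight 3/64
Group by X:
  weight(X=0) = 3/64
  weight(X=1) = 1/20
  weight(X=2) = 3/64
Total weight = 3/64 + 1/20 + 3/64 = 23/160
P(X=0 | obs) = 3/64 / 23/160 = 15/46
P(X=1 | obs) = 1/20 / 23/160 = 8/23
P(X=2 | obs) = 3/64 / 23/160 = 15/46
argmax = 1

argmax_v P(X = v | obs) = 1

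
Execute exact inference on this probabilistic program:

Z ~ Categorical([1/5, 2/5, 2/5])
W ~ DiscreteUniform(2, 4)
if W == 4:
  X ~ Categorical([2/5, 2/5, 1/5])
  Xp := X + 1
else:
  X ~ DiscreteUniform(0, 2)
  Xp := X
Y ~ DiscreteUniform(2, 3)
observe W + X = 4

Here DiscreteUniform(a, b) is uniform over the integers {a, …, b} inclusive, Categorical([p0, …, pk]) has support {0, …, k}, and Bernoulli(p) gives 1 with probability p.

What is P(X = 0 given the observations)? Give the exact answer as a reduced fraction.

Enumerate traces; 18 have nonzero weight after conditioning:
  (Z=0, W=2, X=2, Y=2) weight 1/90
  (Z=0, W=2, X=2, Y=3) weight 1/90
  (Z=0, W=3, X=1, Y=2) weight 1/90
  (Z=0, W=3, X=1, Y=3) weight 1/90
  (Z=0, W=4, X=0, Y=2) weight 1/75
  (Z=0, W=4, X=0, Y=3) weight 1/75
  (Z=1, W=2, X=2, Y=2) weight 1/45
  (Z=1, W=2, X=2, Y=3) weight 1/45
  … 10 more
Group by X:
  weight(X=0) = 2/15
  weight(X=1) = 1/9
  weight(X=2) = 1/9
Total weight = 2/15 + 1/9 + 1/9 = 16/45
P(X=0 | obs) = 2/15 / 16/45 = 3/8
P(X=1 | obs) = 1/9 / 16/45 = 5/16
P(X=2 | obs) = 1/9 / 16/45 = 5/16

P(X = 0 | obs) = 3/8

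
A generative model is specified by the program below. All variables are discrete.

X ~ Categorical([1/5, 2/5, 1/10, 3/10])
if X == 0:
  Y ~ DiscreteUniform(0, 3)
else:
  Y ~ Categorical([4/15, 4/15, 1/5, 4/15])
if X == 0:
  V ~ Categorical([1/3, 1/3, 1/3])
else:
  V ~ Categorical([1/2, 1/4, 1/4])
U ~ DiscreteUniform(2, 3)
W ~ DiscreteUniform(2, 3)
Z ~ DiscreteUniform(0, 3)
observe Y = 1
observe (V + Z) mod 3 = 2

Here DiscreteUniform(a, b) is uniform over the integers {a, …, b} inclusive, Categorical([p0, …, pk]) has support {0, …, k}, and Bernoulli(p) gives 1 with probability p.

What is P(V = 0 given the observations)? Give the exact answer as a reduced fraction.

P(V = 0 | obs) = 37/100

Enumerate traces; 64 have nonzero weight after conditioning:
  (X=0, Y=1, V=0, U=2, W=2, Z=2) weight 1/960
  (X=0, Y=1, V=0, U=2, W=3, Z=2) weight 1/960
  (X=0, Y=1, V=0, U=3, W=2, Z=2) weight 1/960
  (X=0, Y=1, V=0, U=3, W=3, Z=2) weight 1/960
  (X=0, Y=1, V=1, U=2, W=2, Z=1) weight 1/960
  (X=0, Y=1, V=1, U=2, W=3, Z=1) weight 1/960
  (X=0, Y=1, V=1, U=3, W=2, Z=1) weight 1/960
  (X=0, Y=1, V=1, U=3, W=3, Z=1) weight 1/960
  (X=0, Y=1, V=2, U=2, W=2, Z=0) weight 1/960
  … 55 more
Group by V:
  weight(V=0) = 37/1200
  weight(V=1) = 7/400
  weight(V=2) = 7/200
Total weight = 37/1200 + 7/400 + 7/200 = 1/12
P(V=0 | obs) = 37/1200 / 1/12 = 37/100
P(V=1 | obs) = 7/400 / 1/12 = 21/100
P(V=2 | obs) = 7/200 / 1/12 = 21/50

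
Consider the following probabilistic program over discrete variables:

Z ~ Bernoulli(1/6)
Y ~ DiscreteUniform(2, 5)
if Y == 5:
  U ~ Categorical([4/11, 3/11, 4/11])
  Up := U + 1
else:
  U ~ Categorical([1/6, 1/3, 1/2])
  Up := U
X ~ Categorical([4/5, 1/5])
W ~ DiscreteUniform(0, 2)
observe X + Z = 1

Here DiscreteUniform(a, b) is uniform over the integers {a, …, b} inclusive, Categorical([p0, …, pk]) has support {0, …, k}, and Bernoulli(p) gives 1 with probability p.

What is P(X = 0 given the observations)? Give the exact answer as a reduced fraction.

P(X = 0 | obs) = 4/9

Enumerate traces; 72 have nonzero weight after conditioning:
  (Z=0, Y=2, U=0, X=1, W=0) weight 1/432
  (Z=0, Y=2, U=0, X=1, W=1) weight 1/432
  (Z=0, Y=2, U=0, X=1, W=2) weight 1/432
  (Z=0, Y=2, U=1, X=1, W=0) weight 1/216
  (Z=0, Y=2, U=1, X=1, W=1) weight 1/216
  (Z=0, Y=2, U=1, X=1, W=2) weight 1/216
  (Z=0, Y=2, U=2, X=1, W=0) weight 1/144
  (Z=0, Y=2, U=2, X=1, W=1) weight 1/144
  (Z=1, Y=2, U=0, X=0, W=0) weight 1/540
  … 63 more
Group by X:
  weight(X=0) = 2/15
  weight(X=1) = 1/6
Total weight = 2/15 + 1/6 = 3/10
P(X=0 | obs) = 2/15 / 3/10 = 4/9
P(X=1 | obs) = 1/6 / 3/10 = 5/9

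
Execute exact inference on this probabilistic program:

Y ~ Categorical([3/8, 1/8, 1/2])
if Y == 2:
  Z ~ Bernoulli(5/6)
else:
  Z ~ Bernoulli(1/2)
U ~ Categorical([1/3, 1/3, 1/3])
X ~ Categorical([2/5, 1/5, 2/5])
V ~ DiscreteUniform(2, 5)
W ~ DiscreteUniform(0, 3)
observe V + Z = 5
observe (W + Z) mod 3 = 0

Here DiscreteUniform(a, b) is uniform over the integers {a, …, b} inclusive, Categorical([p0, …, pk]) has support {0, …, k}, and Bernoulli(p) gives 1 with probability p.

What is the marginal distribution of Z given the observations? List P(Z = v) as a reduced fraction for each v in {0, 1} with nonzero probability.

P(Z=0) = 1/2, P(Z=1) = 1/2

Enumerate traces; 81 have nonzero weight after conditioning:
  (Y=0, Z=0, U=0, X=0, V=5, W=0) weight 1/640
  (Y=0, Z=0, U=0, X=0, V=5, W=3) weight 1/640
  (Y=0, Z=0, U=0, X=1, V=5, W=0) weight 1/1280
  (Y=0, Z=0, U=0, X=1, V=5, W=3) weight 1/1280
  (Y=0, Z=0, U=0, X=2, V=5, W=0) weight 1/640
  (Y=0, Z=0, U=0, X=2, V=5, W=3) weight 1/640
  (Y=0, Z=0, U=1, X=0, V=5, W=0) weight 1/640
  (Y=0, Z=0, U=1, X=0, V=5, W=3) weight 1/640
  (Y=0, Z=1, U=0, X=0, V=4, W=2) weight 1/640
  … 72 more
Group by Z:
  weight(Z=0) = 1/24
  weight(Z=1) = 1/24
Total weight = 1/24 + 1/24 = 1/12
P(Z=0 | obs) = 1/24 / 1/12 = 1/2
P(Z=1 | obs) = 1/24 / 1/12 = 1/2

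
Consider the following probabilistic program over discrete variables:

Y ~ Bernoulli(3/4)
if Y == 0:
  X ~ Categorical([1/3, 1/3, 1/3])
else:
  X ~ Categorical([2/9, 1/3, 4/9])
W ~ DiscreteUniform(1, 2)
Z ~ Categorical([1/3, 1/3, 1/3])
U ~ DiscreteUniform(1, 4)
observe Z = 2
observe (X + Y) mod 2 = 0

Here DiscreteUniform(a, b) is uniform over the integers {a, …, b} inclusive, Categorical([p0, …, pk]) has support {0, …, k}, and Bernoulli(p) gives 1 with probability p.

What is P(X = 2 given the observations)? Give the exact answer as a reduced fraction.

P(X = 2 | obs) = 1/5

Enumerate traces; 24 have nonzero weight after conditioning:
  (Y=0, X=0, W=1, Z=2, U=1) weight 1/288
  (Y=0, X=0, W=1, Z=2, U=2) weight 1/288
  (Y=0, X=0, W=1, Z=2, U=3) weight 1/288
  (Y=0, X=0, W=1, Z=2, U=4) weight 1/288
  (Y=0, X=0, W=2, Z=2, U=1) weight 1/288
  (Y=0, X=0, W=2, Z=2, U=2) weight 1/288
  (Y=0, X=0, W=2, Z=2, U=3) weight 1/288
  (Y=0, X=0, W=2, Z=2, U=4) weight 1/288
  (Y=0, X=2, W=1, Z=2, U=1) weight 1/288
  (Y=1, X=1, W=1, Z=2, U=1) weight 1/96
  … 14 more
Group by X:
  weight(X=0) = 1/36
  weight(X=1) = 1/12
  weight(X=2) = 1/36
Total weight = 1/36 + 1/12 + 1/36 = 5/36
P(X=0 | obs) = 1/36 / 5/36 = 1/5
P(X=1 | obs) = 1/12 / 5/36 = 3/5
P(X=2 | obs) = 1/36 / 5/36 = 1/5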